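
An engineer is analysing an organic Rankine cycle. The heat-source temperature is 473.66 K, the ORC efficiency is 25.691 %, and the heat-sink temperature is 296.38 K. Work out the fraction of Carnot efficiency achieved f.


f = (eta_orc/100) / (1 - Tc/Th)
f = (25.691/100) / (1 - 296.38/473.66)
f = 0.68642


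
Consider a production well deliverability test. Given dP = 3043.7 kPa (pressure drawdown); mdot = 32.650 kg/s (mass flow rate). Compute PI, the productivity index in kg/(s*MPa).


PI = mdot * 1000 / dP
PI = 32.650 * 1000 / 3043.7
PI = 10.727 kg/(s*MPa)


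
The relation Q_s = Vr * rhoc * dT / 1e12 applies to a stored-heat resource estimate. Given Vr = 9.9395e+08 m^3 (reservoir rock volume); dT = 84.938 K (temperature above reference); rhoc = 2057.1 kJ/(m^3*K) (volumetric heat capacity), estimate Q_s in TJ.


Q_s = Vr * rhoc * dT / 1e12
Q_s = 9.9395e+08 * 2057.1 * 84.938 / 1e12
Q_s = 173.6689 PJ
Convert: 173.6689 PJ * 1000.0 = 1.7367e+05 TJ
Q_s = 1.7367e+05 TJ


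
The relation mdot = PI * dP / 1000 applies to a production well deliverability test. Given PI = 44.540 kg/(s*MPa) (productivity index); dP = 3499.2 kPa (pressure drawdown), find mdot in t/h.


mdot = PI * dP / 1000
mdot = 44.540 * 3499.2 / 1000
mdot = 155.8544 kg/s
Convert: 155.8544 kg/s * 3.6 = 561.08 t/h
mdot = 561.08 t/h


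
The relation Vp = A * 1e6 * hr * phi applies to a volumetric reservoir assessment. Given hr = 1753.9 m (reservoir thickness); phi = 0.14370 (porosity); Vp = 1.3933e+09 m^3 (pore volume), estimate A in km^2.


A = Vp / (1e6 * hr * phi)
A = 1.3933e+09 / (1e6 * 1753.9 * 0.14370)
A = 5.5282 km^2


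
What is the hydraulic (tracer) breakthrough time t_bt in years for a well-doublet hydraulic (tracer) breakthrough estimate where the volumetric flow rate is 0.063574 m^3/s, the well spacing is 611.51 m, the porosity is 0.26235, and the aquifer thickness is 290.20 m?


t_bt = pi * hr * phi * L^2 / (3 * Qv) / (365.25*86400)
t_bt = pi * 290.20 * 0.26235 * 611.51^2 / (3 * 0.063574) / (365.25*86400)
t_bt = 14.860 years


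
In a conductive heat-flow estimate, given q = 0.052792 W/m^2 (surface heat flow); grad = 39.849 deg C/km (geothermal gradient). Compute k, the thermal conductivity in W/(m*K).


k = q * 1000 / grad
k = 0.052792 * 1000 / 39.849
k = 1.3248 W/(m*K)


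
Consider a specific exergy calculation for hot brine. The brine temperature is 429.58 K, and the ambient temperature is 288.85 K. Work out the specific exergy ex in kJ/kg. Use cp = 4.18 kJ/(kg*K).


ex = cp * ((T_b - T_0) - T_0 * ln(T_b/T_0))
ex = 4.18 * ((429.58 - 288.85) - 288.85 * ln(429.58/288.85))
ex = 109.04 kJ/kg


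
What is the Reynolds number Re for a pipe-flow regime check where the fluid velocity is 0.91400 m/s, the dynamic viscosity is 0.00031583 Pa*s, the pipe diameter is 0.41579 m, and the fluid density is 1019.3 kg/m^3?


Re = rho * vel * D / mu
Re = 1019.3 * 0.91400 * 0.41579 / 0.00031583
Re = 1.2265e+06


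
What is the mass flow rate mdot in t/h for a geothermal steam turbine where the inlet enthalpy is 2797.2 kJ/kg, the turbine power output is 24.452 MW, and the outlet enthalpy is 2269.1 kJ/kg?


mdot = P * 1000 / (h_in - h_out)
mdot = 24.452 * 1000 / (2797.2 - 2269.1)
mdot = 46.30184 kg/s
Convert: 46.30184 kg/s * 3.6 = 166.69 t/h
mdot = 166.69 t/h


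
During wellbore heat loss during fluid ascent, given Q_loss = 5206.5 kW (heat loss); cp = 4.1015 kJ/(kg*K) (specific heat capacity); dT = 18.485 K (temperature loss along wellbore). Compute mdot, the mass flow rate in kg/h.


mdot = Q_loss / (cp * dT)
mdot = 5206.5 / (4.1015 * 18.485)
mdot = 68.67263 kg/s
Convert: 68.67263 kg/s * 3600.0 = 2.4722e+05 kg/h
mdot = 2.4722e+05 kg/h


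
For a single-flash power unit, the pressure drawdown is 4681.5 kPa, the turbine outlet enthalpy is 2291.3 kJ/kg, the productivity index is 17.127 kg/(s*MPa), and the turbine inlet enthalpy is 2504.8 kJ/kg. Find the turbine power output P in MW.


Step 1: mdot = PI * dP / 1000 = 17.127 * 4681.5 / 1000 = 80.18005 kg/s
Step 2: P = mdot*(h_in - h_out)/1000 = 80.18005*(2504.8 - 2291.3)/1000 = 17.118 MW
P = 17.118 MW


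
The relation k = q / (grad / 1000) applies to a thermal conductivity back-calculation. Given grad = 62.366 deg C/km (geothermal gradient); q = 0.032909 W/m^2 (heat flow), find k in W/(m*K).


k = q / (grad / 1000)
k = 0.032909 / (62.366 / 1000)
k = 0.52768 W/(m*K)


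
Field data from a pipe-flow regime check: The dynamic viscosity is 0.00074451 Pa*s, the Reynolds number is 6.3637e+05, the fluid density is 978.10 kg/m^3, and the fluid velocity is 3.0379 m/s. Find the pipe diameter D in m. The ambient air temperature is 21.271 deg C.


D = Re * mu / (rho * vel)
D = 6.3637e+05 * 0.00074451 / (978.10 * 3.0379)
D = 0.15945 m


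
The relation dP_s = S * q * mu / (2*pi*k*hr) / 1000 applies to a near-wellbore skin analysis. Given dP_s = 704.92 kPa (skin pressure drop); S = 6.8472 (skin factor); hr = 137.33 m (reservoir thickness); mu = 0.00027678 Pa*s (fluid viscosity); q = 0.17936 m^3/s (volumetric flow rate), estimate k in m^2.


k = S*q*mu / (2*pi*dP_s*1000*hr)
k = 6.8472*0.17936*0.00027678 / (2*pi*704.92*1000*137.33)
k = 5.5884e-13 m^2


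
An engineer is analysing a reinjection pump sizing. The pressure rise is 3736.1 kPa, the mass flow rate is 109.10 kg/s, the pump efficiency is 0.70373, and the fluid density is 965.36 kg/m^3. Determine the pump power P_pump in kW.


P_pump = mdot * dP / (rho * eta)
P_pump = 109.10 * 3736.1 / (965.36 * 0.70373)
P_pump = 600.00 kW


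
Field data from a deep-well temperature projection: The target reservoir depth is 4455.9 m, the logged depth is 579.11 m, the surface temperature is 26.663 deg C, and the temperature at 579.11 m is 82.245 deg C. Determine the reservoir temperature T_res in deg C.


Step 1: grad = (T_d1 - T_surf)/d1 * 1000 = (82.245 - 26.663)/579.11 * 1000 = 95.97831 deg C/km
Step 2: T_res = T_surf + grad*d2/1000 = 26.663 + 95.97831*4455.9/1000 = 454.33 deg C
T_res = 454.33 deg C


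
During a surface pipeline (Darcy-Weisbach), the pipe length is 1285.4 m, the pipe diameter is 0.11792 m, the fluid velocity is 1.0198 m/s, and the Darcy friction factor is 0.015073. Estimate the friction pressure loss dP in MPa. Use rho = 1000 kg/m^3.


dP = f * (L/D) * (rho*vel^2/2) / 1000
dP = 0.015073 * (1285.4/0.11792) * (1000*1.0198^2/2) / 1000
dP = 85.43790 kPa
Convert: 85.43790 kPa * 0.001 = 0.085438 MPa
dP = 0.085438 MPa


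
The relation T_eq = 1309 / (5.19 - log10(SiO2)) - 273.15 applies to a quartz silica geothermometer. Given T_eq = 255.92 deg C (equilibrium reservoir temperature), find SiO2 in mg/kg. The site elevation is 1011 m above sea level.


SiO2 = 10^(5.19 - 1309/(T_eq + 273.15))
SiO2 = 10^(5.19 - 1309/(255.92 + 273.15))
SiO2 = 519.81 mg/kg


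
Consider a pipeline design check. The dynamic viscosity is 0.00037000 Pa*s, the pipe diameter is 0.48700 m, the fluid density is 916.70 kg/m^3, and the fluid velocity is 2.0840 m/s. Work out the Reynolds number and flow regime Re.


Step 1: Re = rho*vel*D/mu = 916.7*2.084*0.487/0.00037 = 2.5145e+06
Step 2: Re = 2.5145e+06 > 4000, so flow is turbulent.
Re = 2.5145e+06 (turbulent)


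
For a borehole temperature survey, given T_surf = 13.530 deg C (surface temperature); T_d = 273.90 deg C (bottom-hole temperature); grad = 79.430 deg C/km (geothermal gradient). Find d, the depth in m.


d = (T_d - T_surf) / grad * 1000
d = (273.90 - 13.530) / 79.430 * 1000
d = 3278.0 m


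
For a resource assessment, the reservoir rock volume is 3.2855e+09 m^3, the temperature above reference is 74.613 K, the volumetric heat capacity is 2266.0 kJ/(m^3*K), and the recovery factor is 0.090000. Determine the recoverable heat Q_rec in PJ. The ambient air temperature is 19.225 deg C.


Step 1: Q_s = Vr*rhoc*dT/1e12 = 3.2855e+09*2266.0*74.613/1e12 = 555.4895 PJ
Step 2: Q_rec = Q_s * RF = 555.4895 * 0.09 = 49.994 PJ
Q_rec = 49.994 PJ


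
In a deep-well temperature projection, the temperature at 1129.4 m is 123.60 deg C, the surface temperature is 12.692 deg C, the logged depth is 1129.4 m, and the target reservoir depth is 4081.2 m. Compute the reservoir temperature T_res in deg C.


Step 1: grad = (T_d1 - T_surf)/d1 * 1000 = (123.6 - 12.692)/1129.4 * 1000 = 98.20081 deg C/km
Step 2: T_res = T_surf + grad*d2/1000 = 12.692 + 98.20081*4081.2/1000 = 413.47 deg C
T_res = 413.47 deg C


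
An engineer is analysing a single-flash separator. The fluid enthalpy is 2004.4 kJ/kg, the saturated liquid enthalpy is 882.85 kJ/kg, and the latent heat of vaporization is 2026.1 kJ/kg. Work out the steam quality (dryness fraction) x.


x = (h - hf) / hfg
x = (2004.4 - 882.85) / 2026.1
x = 0.55355


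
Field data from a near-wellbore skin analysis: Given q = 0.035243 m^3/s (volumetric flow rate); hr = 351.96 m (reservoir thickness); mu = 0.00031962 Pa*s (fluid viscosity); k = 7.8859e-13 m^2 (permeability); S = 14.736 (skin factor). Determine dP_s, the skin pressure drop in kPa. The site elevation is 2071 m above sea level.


dP_s = S * q * mu / (2*pi*k*hr) / 1000
dP_s = 14.736 * 0.035243 * 0.00031962 / (2*pi*7.8859e-13*351.96) / 1000
dP_s = 95.184 kPa


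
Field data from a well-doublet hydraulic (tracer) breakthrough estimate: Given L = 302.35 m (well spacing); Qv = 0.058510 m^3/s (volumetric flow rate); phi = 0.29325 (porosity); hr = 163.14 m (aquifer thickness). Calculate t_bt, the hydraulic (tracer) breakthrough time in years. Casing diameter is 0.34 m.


t_bt = pi * hr * phi * L^2 / (3 * Qv) / (365.25*86400)
t_bt = pi * 163.14 * 0.29325 * 302.35^2 / (3 * 0.058510) / (365.25*86400)
t_bt = 2.4804 years


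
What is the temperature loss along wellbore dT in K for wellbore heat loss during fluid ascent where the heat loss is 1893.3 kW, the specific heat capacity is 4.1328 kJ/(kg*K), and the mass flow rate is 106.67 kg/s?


dT = Q_loss / (mdot * cp)
dT = 1893.3 / (106.67 * 4.1328)
dT = 4.2947 K


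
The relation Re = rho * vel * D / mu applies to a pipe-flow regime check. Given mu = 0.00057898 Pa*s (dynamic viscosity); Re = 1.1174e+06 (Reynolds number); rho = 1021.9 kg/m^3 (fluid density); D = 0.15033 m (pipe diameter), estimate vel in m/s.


vel = Re * mu / (rho * D)
vel = 1.1174e+06 * 0.00057898 / (1021.9 * 0.15033)
vel = 4.2113 m/s


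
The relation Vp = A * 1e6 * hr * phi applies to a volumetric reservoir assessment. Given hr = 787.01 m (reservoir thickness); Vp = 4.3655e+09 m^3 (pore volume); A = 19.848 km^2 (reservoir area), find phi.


phi = Vp / (A * 1e6 * hr)
phi = 4.3655e+09 / (19.848 * 1e6 * 787.01)
phi = 0.27947


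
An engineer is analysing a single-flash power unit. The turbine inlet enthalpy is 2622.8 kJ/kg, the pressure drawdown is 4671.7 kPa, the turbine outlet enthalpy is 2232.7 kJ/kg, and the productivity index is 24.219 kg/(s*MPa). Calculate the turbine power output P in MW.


Step 1: mdot = PI * dP / 1000 = 24.219 * 4671.7 / 1000 = 113.1439 kg/s
Step 2: P = mdot*(h_in - h_out)/1000 = 113.1439*(2622.8 - 2232.7)/1000 = 44.137 MW
P = 44.137 MW


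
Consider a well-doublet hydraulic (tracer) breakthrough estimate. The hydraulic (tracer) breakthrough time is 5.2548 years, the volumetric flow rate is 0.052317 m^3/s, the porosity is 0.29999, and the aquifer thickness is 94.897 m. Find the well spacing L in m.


L = sqrt(t_bt*365.25*86400*3*Qv / (pi*hr*phi))
L = sqrt(5.2548*365.25*86400*3*0.052317 / (pi*94.897*0.29999))
L = 539.46 m


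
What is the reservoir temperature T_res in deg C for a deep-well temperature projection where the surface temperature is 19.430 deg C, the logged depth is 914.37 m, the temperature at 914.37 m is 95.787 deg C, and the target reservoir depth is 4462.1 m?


Step 1: grad = (T_d1 - T_surf)/d1 * 1000 = (95.787 - 19.43)/914.37 * 1000 = 83.50777 deg C/km
Step 2: T_res = T_surf + grad*d2/1000 = 19.43 + 83.50777*4462.1/1000 = 392.05 deg C
T_res = 392.05 deg C


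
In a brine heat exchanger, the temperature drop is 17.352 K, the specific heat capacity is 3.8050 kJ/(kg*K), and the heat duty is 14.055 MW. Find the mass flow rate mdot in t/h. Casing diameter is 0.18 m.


mdot = Q * 1000 / (cp * dT)
mdot = 14.055 * 1000 / (3.8050 * 17.352)
mdot = 212.8760 kg/s
Convert: 212.8760 kg/s * 3.6 = 766.35 t/h
mdot = 766.35 t/h


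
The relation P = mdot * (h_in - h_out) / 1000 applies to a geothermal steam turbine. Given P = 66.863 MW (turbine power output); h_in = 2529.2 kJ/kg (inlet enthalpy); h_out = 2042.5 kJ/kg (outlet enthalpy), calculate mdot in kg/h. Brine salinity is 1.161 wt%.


mdot = P * 1000 / (h_in - h_out)
mdot = 66.863 * 1000 / (2529.2 - 2042.5)
mdot = 137.3803 kg/s
Convert: 137.3803 kg/s * 3600.0 = 4.9457e+05 kg/h
mdot = 4.9457e+05 kg/h


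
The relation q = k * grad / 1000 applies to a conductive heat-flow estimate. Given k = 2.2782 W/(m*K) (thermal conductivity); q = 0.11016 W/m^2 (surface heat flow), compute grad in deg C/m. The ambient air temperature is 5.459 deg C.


grad = q * 1000 / k
grad = 0.11016 * 1000 / 2.2782
grad = 48.35396 deg C/km
Convert: 48.35396 deg C/km * 0.001 = 0.048354 deg C/m
grad = 0.048354 deg C/m


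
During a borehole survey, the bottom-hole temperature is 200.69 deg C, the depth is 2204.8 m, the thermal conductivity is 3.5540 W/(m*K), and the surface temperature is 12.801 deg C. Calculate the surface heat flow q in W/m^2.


Step 1: grad = (T_d - T_surf)/d * 1000 = (200.69 - 12.801)/2204.8 * 1000 = 85.21816 deg C/km
Step 2: q = k * grad / 1000 = 3.554 * 85.21816 / 1000 = 0.30287 W/m^2
q = 0.30287 W/m^2


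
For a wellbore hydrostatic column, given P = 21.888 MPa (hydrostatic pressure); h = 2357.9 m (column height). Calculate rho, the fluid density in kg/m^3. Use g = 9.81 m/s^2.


rho = P * 1e6 / (g * h)
rho = 21.888 * 1e6 / (9.81 * 2357.9)
rho = 946.26 kg/m^3


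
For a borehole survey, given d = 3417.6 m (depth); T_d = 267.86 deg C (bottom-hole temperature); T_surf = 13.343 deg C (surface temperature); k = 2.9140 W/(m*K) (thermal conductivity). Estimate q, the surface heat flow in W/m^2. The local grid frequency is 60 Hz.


Step 1: grad = (T_d - T_surf)/d * 1000 = (267.86 - 13.343)/3417.6 * 1000 = 74.47244 deg C/km
Step 2: q = k * grad / 1000 = 2.914 * 74.47244 / 1000 = 0.21701 W/m^2
q = 0.21701 W/m^2


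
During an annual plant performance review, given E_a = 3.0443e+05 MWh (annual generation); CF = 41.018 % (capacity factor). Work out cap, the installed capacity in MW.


cap = E_a / (CF/100 * 8760)
cap = 3.0443e+05 / (41.018/100 * 8760)
cap = 84.724 MW


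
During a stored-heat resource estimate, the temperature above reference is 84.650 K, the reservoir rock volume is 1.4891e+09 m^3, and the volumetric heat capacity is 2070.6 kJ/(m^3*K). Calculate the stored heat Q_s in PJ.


Q_s = Vr * rhoc * dT / 1e12
Q_s = 1.4891e+09 * 2070.6 * 84.650 / 1e12
Q_s = 261.00 PJ


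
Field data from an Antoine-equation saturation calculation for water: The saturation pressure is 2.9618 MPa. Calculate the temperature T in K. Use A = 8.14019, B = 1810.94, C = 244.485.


T = B / (A - log10(P_sat * 760 / 0.101325)) - C
T = 1810.94 / (8.14019 - log10(2.9618 * 760 / 0.101325)) - 244.485
T = 232.8900 deg C
Convert to K: 232.8900 + 273.15 = 506.04 K
T = 506.04 K


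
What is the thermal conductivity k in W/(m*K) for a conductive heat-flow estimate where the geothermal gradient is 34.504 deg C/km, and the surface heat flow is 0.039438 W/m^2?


k = q * 1000 / grad
k = 0.039438 * 1000 / 34.504
k = 1.1430 W/(m*K)


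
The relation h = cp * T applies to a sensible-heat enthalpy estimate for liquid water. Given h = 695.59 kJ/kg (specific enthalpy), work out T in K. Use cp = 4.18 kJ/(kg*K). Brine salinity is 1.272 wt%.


T = h / cp
T = 695.59 / 4.18
T = 166.4091 deg C
Convert to K: 166.4091 + 273.15 = 439.56 K
T = 439.56 K


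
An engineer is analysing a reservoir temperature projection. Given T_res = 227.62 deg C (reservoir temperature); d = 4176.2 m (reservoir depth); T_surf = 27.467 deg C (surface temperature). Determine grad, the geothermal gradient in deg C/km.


grad = (T_res - T_surf) / d * 1000
grad = (227.62 - 27.467) / 4176.2 * 1000
grad = 47.927 deg C/km


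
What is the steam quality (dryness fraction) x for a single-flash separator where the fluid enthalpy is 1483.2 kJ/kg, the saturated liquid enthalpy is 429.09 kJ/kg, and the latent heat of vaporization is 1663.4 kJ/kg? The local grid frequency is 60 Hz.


x = (h - hf) / hfg
x = (1483.2 - 429.09) / 1663.4
x = 0.63371


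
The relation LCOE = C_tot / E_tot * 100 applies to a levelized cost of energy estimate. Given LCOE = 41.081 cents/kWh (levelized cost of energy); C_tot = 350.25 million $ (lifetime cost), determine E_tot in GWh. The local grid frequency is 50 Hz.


E_tot = C_tot / LCOE * 100
E_tot = 350.25 / 41.081 * 100
E_tot = 852.58 GWh


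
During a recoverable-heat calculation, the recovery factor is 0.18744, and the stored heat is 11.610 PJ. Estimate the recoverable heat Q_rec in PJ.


Q_rec = Q_s * RF
Q_rec = 11.610 * 0.18744
Q_rec = 2.1762 PJ


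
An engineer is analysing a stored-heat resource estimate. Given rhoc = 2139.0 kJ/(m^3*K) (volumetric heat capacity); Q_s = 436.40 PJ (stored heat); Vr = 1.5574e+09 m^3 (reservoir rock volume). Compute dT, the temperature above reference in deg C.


dT = Q_s * 1e12 / (Vr * rhoc)
dT = 436.40 * 1e12 / (1.5574e+09 * 2139.0)
dT = 131.0008 K
Convert (temperature difference, 1 K = 1 deg C): 131.0008 K = 131.0008 deg C
dT = 131.00 deg C


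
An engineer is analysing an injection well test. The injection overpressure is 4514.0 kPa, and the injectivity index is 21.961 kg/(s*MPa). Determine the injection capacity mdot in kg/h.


mdot = II * dP / 1000
mdot = 21.961 * 4514.0 / 1000
mdot = 99.13195 kg/s
Convert: 99.13195 kg/s * 3600.0 = 3.5688e+05 kg/h
mdot = 3.5688e+05 kg/h


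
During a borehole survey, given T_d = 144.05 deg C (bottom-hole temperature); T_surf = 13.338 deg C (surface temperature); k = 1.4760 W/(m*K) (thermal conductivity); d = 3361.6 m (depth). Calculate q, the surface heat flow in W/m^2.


Step 1: grad = (T_d - T_surf)/d * 1000 = (144.05 - 13.338)/3361.6 * 1000 = 38.88386 deg C/km
Step 2: q = k * grad / 1000 = 1.476 * 38.88386 / 1000 = 0.057393 W/m^2
q = 0.057393 W/m^2


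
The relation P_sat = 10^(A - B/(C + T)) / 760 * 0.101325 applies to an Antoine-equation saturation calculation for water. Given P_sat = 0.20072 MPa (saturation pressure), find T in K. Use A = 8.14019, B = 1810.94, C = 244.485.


T = B / (A - log10(P_sat * 760 / 0.101325)) - C
T = 1810.94 / (8.14019 - log10(0.20072 * 760 / 0.101325)) - 244.485
T = 120.4398 deg C
Convert to K: 120.4398 + 273.15 = 393.59 K
T = 393.59 K


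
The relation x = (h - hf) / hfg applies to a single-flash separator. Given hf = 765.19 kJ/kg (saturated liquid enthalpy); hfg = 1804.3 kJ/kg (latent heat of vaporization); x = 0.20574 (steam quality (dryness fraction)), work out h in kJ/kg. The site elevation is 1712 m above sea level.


h = hf + x * hfg
h = 765.19 + 0.20574 * 1804.3
h = 1136.4 kJ/kg


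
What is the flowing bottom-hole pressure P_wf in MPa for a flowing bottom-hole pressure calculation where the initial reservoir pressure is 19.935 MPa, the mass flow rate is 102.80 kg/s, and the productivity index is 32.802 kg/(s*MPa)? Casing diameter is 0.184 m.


P_wf = P_i - mdot / PI
P_wf = 19.935 - 102.80 / 32.802
P_wf = 16.801 MPa


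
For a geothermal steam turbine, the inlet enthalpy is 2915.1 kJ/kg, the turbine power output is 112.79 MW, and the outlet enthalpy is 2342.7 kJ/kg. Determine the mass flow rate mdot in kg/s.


mdot = P * 1000 / (h_in - h_out)
mdot = 112.79 * 1000 / (2915.1 - 2342.7)
mdot = 197.05 kg/s


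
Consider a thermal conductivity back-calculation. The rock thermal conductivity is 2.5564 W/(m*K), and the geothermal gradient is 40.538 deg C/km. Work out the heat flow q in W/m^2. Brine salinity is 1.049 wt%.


q = k * grad / 1000
q = 2.5564 * 40.538 / 1000
q = 0.10363 W/m^2


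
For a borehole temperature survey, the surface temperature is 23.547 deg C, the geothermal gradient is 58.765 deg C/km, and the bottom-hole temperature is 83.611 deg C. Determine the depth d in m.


d = (T_d - T_surf) / grad * 1000
d = (83.611 - 23.547) / 58.765 * 1000
d = 1022.1 m


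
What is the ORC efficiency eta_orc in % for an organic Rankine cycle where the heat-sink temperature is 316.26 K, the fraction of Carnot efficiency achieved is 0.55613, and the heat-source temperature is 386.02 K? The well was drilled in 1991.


eta_orc = (1 - Tc/Th) * f * 100
eta_orc = (1 - 316.26/386.02) * 0.55613 * 100
eta_orc = 10.050 %


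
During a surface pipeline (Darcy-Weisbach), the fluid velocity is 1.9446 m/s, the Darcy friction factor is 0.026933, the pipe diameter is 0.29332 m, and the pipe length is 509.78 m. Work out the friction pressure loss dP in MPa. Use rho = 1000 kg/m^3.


dP = f * (L/D) * (rho*vel^2/2) / 1000
dP = 0.026933 * (509.78/0.29332) * (1000*1.9446^2/2) / 1000
dP = 88.50268 kPa
Convert: 88.50268 kPa * 0.001 = 0.088503 MPa
dP = 0.088503 MPa


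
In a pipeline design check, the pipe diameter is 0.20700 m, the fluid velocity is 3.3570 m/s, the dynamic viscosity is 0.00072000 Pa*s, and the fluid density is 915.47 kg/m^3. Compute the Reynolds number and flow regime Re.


Step 1: Re = rho*vel*D/mu = 915.47*3.357*0.207/0.00072 = 8.8355e+05
Step 2: Re = 8.8355e+05 > 4000, so flow is turbulent.
Re = 8.8355e+05 (turbulent)


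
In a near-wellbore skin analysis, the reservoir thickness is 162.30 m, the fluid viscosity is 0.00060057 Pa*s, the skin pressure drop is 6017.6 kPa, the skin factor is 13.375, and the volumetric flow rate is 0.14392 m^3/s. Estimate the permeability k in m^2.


k = S*q*mu / (2*pi*dP_s*1000*hr)
k = 13.375*0.14392*0.00060057 / (2*pi*6017.6*1000*162.30)
k = 1.8839e-13 m^2


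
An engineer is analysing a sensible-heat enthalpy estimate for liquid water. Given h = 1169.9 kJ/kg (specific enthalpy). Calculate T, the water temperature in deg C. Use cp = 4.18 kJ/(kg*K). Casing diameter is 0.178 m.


T = h / cp
T = 1169.9 / 4.18
T = 279.88 deg C


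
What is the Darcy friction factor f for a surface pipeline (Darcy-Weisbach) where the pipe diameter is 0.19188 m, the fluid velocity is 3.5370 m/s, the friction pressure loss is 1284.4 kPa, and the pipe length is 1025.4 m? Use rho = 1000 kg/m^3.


f = dP*1000 / ((L/D)*(rho*vel^2/2))
f = 1284.4*1000 / ((1025.4/0.19188)*(1000*3.5370^2/2))
f = 0.038423


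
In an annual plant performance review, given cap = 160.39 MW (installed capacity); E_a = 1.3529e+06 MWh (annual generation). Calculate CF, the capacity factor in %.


CF = E_a / (cap * 8760) * 100
CF = 1.3529e+06 / (160.39 * 8760) * 100
CF = 96.291 %


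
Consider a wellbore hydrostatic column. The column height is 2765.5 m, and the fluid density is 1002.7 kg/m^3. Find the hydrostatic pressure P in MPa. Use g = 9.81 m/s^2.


P = rho * g * h / 1e6
P = 1002.7 * 9.81 * 2765.5 / 1e6
P = 27.203 MPa


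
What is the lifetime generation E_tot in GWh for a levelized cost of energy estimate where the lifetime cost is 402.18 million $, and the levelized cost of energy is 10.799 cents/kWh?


E_tot = C_tot / LCOE * 100
E_tot = 402.18 / 10.799 * 100
E_tot = 3724.2 GWh


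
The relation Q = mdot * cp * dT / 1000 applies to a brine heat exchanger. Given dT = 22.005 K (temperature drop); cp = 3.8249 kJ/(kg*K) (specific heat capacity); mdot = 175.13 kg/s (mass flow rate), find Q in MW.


Q = mdot * cp * dT / 1000
Q = 175.13 * 3.8249 * 22.005 / 1000
Q = 14.740 MW


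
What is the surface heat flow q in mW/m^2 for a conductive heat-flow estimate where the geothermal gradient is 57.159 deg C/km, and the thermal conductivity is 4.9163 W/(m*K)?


q = k * grad / 1000
q = 4.9163 * 57.159 / 1000
q = 0.2810108 W/m^2
Convert: 0.2810108 W/m^2 * 1000.0 = 281.01 mW/m^2
q = 281.01 mW/m^2


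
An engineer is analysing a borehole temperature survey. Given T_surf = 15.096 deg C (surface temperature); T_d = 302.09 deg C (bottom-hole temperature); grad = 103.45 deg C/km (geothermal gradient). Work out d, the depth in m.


d = (T_d - T_surf) / grad * 1000
d = (302.09 - 15.096) / 103.45 * 1000
d = 2774.2 m


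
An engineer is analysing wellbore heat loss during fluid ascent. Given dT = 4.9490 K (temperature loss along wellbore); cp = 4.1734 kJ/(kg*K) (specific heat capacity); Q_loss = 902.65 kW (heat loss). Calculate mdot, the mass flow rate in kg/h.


mdot = Q_loss / (cp * dT)
mdot = 902.65 / (4.1734 * 4.9490)
mdot = 43.70307 kg/s
Convert: 43.70307 kg/s * 3600.0 = 1.5733e+05 kg/h
mdot = 1.5733e+05 kg/h


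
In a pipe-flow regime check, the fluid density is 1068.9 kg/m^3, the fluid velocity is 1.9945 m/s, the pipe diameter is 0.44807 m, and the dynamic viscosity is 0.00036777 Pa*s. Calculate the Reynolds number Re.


Re = rho * vel * D / mu
Re = 1068.9 * 1.9945 * 0.44807 / 0.00036777
Re = 2.5974e+06


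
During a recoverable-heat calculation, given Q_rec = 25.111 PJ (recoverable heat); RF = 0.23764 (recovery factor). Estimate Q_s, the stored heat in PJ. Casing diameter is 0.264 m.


Q_s = Q_rec / RF
Q_s = 25.111 / 0.23764
Q_s = 105.67 PJ


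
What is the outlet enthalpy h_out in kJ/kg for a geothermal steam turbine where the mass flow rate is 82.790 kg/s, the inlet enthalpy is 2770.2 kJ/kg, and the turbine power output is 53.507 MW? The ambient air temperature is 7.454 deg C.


h_out = h_in - P * 1000 / mdot
h_out = 2770.2 - 53.507 * 1000 / 82.790
h_out = 2123.9 kJ/kg


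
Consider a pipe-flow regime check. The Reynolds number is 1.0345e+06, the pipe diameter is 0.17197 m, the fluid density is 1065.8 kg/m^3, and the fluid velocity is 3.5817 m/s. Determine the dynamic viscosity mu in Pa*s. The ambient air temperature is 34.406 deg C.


mu = rho * vel * D / Re
mu = 1065.8 * 3.5817 * 0.17197 / 1.0345e+06
mu = 0.00063458 Pa*s


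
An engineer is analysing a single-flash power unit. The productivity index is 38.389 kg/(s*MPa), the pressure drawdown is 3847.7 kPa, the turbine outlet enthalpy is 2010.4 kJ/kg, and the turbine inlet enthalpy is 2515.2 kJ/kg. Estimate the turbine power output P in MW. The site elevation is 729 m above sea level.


Step 1: mdot = PI * dP / 1000 = 38.389 * 3847.7 / 1000 = 147.7094 kg/s
Step 2: P = mdot*(h_in - h_out)/1000 = 147.7094*(2515.2 - 2010.4)/1000 = 74.564 MW
P = 74.564 MW


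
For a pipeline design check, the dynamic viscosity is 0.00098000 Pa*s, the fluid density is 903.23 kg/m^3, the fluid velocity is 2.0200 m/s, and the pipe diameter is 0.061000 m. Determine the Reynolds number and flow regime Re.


Step 1: Re = rho*vel*D/mu = 903.23*2.02*0.061/0.00098 = 1.1357e+05
Step 2: Re = 1.1357e+05 > 4000, so flow is turbulent.
Re = 1.1357e+05 (turbulent)


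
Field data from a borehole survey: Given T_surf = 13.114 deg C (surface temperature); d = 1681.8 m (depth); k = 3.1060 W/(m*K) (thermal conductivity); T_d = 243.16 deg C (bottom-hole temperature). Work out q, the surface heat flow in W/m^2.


Step 1: grad = (T_d - T_surf)/d * 1000 = (243.16 - 13.114)/1681.8 * 1000 = 136.7856 deg C/km
Step 2: q = k * grad / 1000 = 3.106 * 136.7856 / 1000 = 0.42486 W/m^2
q = 0.42486 W/m^2


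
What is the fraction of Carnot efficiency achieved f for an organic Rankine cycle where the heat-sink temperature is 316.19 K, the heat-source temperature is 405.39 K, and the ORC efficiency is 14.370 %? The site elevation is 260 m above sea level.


f = (eta_orc/100) / (1 - Tc/Th)
f = (14.370/100) / (1 - 316.19/405.39)
f = 0.65308


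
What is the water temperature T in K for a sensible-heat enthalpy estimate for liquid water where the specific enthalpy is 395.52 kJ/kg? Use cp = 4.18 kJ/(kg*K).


T = h / cp
T = 395.52 / 4.18
T = 94.62201 deg C
Convert to K: 94.62201 + 273.15 = 367.77 K
T = 367.77 K


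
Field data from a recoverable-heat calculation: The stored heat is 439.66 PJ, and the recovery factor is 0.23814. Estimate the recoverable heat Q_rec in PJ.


Q_rec = Q_s * RF
Q_rec = 439.66 * 0.23814
Q_rec = 104.70 PJ


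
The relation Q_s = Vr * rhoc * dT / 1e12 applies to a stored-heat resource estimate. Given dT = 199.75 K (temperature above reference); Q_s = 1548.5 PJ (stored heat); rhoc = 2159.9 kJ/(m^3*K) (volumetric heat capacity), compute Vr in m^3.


Vr = Q_s * 1e12 / (rhoc * dT)
Vr = 1548.5 * 1e12 / (2159.9 * 199.75)
Vr = 3.5891e+09 m^3


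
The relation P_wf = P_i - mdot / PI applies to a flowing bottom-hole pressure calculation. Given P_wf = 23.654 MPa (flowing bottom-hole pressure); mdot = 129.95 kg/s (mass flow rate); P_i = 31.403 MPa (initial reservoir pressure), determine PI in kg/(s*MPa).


PI = mdot / (P_i - P_wf)
PI = 129.95 / (31.403 - 23.654)
PI = 16.770 kg/(s*MPa)


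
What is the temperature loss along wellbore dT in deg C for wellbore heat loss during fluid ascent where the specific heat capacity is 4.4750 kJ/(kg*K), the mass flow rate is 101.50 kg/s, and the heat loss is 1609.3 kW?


dT = Q_loss / (mdot * cp)
dT = 1609.3 / (101.50 * 4.4750)
dT = 3.543055 K
Convert (temperature difference, 1 K = 1 deg C): 3.543055 K = 3.543055 deg C
dT = 3.5431 deg C


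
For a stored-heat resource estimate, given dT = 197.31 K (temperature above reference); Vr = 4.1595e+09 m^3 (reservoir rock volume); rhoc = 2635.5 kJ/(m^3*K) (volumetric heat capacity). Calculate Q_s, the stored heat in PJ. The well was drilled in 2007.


Q_s = Vr * rhoc * dT / 1e12
Q_s = 4.1595e+09 * 2635.5 * 197.31 / 1e12
Q_s = 2163.0 PJ


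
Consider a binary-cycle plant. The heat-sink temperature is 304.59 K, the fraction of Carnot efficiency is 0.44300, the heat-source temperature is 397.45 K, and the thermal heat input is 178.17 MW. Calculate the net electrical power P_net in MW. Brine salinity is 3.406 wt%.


Step 1: eta = (1 - Tc/Th)*f = (1 - 304.59/397.45)*0.443 = 0.1035023
Step 2: P_net = eta * Q_in = 0.1035023 * 178.17 = 18.441 MW
P_net = 18.441 MW


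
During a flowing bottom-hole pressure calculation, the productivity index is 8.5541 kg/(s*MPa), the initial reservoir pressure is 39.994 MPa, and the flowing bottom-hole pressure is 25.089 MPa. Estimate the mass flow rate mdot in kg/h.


mdot = (P_i - P_wf) * PI
mdot = (39.994 - 25.089) * 8.5541
mdot = 127.4989 kg/s
Convert: 127.4989 kg/s * 3600.0 = 4.5900e+05 kg/h
mdot = 4.5900e+05 kg/h


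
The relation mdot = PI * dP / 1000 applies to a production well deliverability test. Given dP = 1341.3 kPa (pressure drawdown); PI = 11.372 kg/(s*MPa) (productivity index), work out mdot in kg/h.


mdot = PI * dP / 1000
mdot = 11.372 * 1341.3 / 1000
mdot = 15.25326 kg/s
Convert: 15.25326 kg/s * 3600.0 = 54912 kg/h
mdot = 54912 kg/h


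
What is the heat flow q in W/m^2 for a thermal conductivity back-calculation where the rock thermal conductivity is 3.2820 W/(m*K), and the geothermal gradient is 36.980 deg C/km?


q = k * grad / 1000
q = 3.2820 * 36.980 / 1000
q = 0.12137 W/m^2


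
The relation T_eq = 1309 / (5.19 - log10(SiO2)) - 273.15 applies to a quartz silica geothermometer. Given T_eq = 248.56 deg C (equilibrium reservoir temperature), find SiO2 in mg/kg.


SiO2 = 10^(5.19 - 1309/(T_eq + 273.15))
SiO2 = 10^(5.19 - 1309/(248.56 + 273.15))
SiO2 = 479.67 mg/kg


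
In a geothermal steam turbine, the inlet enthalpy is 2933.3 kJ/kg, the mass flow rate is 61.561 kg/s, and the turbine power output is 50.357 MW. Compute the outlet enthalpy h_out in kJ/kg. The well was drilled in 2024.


h_out = h_in - P * 1000 / mdot
h_out = 2933.3 - 50.357 * 1000 / 61.561
h_out = 2115.3 kJ/kg


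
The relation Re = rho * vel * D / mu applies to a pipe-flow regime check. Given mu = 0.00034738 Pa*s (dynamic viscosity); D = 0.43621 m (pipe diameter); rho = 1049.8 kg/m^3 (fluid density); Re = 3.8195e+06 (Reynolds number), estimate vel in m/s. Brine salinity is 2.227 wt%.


vel = Re * mu / (rho * D)
vel = 3.8195e+06 * 0.00034738 / (1049.8 * 0.43621)
vel = 2.8974 m/s


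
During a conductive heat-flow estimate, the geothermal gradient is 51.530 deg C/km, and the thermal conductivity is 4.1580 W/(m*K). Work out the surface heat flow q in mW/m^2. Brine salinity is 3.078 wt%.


q = k * grad / 1000
q = 4.1580 * 51.530 / 1000
q = 0.2142617 W/m^2
Convert: 0.2142617 W/m^2 * 1000.0 = 214.26 mW/m^2
q = 214.26 mW/m^2


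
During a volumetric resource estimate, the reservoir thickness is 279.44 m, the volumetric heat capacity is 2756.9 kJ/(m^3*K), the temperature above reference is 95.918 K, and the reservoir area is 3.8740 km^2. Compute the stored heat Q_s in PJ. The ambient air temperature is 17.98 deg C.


Step 1: Vr = A*1e6*hr = 3.874*1e6*279.44 = 1.082551e+09 m^3
Step 2: Q_s = Vr*rhoc*dT/1e12 = 1.082551e+09*2756.9*95.918/1e12 = 286.27 PJ
Q_s = 286.27 PJ


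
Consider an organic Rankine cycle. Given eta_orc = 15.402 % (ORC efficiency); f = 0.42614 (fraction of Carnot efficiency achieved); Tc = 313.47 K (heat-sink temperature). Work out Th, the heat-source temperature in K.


Th = Tc / (1 - (eta_orc/100)/f)
Th = 313.47 / (1 - (15.402/100)/0.42614)
Th = 490.89 K


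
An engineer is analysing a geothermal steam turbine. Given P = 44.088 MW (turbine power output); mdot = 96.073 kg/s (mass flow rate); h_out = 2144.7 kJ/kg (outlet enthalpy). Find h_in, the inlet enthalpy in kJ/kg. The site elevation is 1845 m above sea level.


h_in = h_out + P * 1000 / mdot
h_in = 2144.7 + 44.088 * 1000 / 96.073
h_in = 2603.6 kJ/kg


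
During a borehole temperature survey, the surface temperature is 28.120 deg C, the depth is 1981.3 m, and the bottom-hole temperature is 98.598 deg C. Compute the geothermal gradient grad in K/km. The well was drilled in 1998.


grad = (T_d - T_surf) / d * 1000
grad = (98.598 - 28.120) / 1981.3 * 1000
grad = 35.57159 deg C/km
Convert: 35.57159 deg C/km * 1.0 = 35.572 K/km
grad = 35.572 K/km


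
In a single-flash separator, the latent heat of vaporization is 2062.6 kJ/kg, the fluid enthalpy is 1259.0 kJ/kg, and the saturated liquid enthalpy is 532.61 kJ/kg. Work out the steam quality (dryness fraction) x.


x = (h - hf) / hfg
x = (1259.0 - 532.61) / 2062.6
x = 0.35217


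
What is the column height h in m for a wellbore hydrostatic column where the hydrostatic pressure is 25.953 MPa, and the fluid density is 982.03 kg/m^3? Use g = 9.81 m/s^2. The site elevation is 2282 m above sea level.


h = P * 1e6 / (g * rho)
h = 25.953 * 1e6 / (9.81 * 982.03)
h = 2694.0 m


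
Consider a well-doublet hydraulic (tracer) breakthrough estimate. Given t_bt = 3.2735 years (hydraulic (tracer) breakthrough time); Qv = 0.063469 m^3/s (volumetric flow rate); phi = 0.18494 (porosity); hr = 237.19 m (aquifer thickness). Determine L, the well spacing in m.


L = sqrt(t_bt*365.25*86400*3*Qv / (pi*hr*phi))
L = sqrt(3.2735*365.25*86400*3*0.063469 / (pi*237.19*0.18494))
L = 377.80 m


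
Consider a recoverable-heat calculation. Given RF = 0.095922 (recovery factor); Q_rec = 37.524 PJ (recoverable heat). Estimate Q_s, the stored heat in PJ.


Q_s = Q_rec / RF
Q_s = 37.524 / 0.095922
Q_s = 391.19 PJ


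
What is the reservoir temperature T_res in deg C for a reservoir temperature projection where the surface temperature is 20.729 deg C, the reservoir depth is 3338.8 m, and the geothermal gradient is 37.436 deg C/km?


T_res = T_surf + grad * d / 1000
T_res = 20.729 + 37.436 * 3338.8 / 1000
T_res = 145.72 deg C


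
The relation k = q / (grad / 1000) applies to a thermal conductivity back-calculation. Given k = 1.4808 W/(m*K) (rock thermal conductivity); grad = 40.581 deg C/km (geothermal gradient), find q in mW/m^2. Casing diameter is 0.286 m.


q = k * grad / 1000
q = 1.4808 * 40.581 / 1000
q = 0.06009234 W/m^2
Convert: 0.06009234 W/m^2 * 1000.0 = 60.092 mW/m^2
q = 60.092 mW/m^2


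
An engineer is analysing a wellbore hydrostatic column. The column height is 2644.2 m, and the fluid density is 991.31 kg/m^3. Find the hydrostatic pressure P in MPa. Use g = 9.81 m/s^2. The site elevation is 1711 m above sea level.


P = rho * g * h / 1e6
P = 991.31 * 9.81 * 2644.2 / 1e6
P = 25.714 MPa


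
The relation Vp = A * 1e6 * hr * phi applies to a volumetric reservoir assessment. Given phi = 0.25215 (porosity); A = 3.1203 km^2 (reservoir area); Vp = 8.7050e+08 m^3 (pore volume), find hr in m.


hr = Vp / (A * 1e6 * phi)
hr = 8.7050e+08 / (3.1203 * 1e6 * 0.25215)
hr = 1106.4 m


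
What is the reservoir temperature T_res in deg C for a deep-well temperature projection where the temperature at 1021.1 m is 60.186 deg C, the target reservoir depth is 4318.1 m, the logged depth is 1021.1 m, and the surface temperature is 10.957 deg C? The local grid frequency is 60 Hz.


Step 1: grad = (T_d1 - T_surf)/d1 * 1000 = (60.186 - 10.957)/1021.1 * 1000 = 48.21173 deg C/km
Step 2: T_res = T_surf + grad*d2/1000 = 10.957 + 48.21173*4318.1/1000 = 219.14 deg C
T_res = 219.14 deg C


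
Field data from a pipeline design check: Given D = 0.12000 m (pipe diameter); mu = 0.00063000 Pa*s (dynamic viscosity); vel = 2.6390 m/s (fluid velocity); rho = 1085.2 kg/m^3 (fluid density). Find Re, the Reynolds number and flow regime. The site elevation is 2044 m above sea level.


Step 1: Re = rho*vel*D/mu = 1085.2*2.639*0.12/0.00063 = 5.4549e+05
Step 2: Re = 5.4549e+05 > 4000, so flow is turbulent.
Re = 5.4549e+05 (turbulent)


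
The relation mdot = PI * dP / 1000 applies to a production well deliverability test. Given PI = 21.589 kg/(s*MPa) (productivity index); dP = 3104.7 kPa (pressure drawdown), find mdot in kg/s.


mdot = PI * dP / 1000
mdot = 21.589 * 3104.7 / 1000
mdot = 67.027 kg/s


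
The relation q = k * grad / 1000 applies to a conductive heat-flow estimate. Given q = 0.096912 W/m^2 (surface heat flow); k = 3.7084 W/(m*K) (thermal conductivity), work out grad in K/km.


grad = q * 1000 / k
grad = 0.096912 * 1000 / 3.7084
grad = 26.13310 deg C/km
Convert: 26.13310 deg C/km * 1.0 = 26.133 K/km
grad = 26.133 K/km


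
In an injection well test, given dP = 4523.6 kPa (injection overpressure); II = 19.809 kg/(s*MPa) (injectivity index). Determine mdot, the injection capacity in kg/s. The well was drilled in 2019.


mdot = II * dP / 1000
mdot = 19.809 * 4523.6 / 1000
mdot = 89.608 kg/s


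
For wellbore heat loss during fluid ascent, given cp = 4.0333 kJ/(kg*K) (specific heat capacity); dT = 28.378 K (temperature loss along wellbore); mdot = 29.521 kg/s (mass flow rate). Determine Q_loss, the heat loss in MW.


Q_loss = mdot * cp * dT
Q_loss = 29.521 * 4.0333 * 28.378
Q_loss = 3378.885 kW
Convert: 3378.885 kW * 0.001 = 3.3789 MW
Q_loss = 3.3789 MW


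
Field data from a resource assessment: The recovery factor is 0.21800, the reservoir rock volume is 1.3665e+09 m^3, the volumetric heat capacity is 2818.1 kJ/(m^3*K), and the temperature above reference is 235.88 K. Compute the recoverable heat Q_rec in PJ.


Step 1: Q_s = Vr*rhoc*dT/1e12 = 1.3665e+09*2818.1*235.88/1e12 = 908.3582 PJ
Step 2: Q_rec = Q_s * RF = 908.3582 * 0.218 = 198.02 PJ
Q_rec = 198.02 PJ


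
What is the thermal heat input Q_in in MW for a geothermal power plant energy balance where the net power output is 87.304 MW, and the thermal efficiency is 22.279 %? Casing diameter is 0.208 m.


Q_in = W_net / (eta / 100)
Q_in = 87.304 / (22.279 / 100)
Q_in = 391.87 MW


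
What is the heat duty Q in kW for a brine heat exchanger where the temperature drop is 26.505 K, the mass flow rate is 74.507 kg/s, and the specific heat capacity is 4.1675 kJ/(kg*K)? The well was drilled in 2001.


Q = mdot * cp * dT / 1000
Q = 74.507 * 4.1675 * 26.505 / 1000
Q = 8.230012 MW
Convert: 8.230012 MW * 1000.0 = 8230.0 kW
Q = 8230.0 kW


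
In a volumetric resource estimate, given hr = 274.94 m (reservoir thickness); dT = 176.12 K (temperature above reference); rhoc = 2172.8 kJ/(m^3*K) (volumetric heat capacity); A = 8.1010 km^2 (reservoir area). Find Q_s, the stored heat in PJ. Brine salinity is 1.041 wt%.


Step 1: Vr = A*1e6*hr = 8.101*1e6*274.94 = 2.227289e+09 m^3
Step 2: Q_s = Vr*rhoc*dT/1e12 = 2.227289e+09*2172.8*176.12/1e12 = 852.32 PJ
Q_s = 852.32 PJ
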